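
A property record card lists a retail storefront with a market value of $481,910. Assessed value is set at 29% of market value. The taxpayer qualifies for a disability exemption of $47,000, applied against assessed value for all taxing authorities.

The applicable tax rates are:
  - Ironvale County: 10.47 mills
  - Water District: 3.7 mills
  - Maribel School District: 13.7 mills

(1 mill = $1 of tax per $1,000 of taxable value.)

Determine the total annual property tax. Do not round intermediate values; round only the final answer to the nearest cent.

$2,585.05

Assessed value = $481,910 × 0.29 = $139,753.9
Taxable value = $139,753.9 − $47,000 = $92,753.9
Ironvale County: $92,753.9 × 0.01047 = $971.133333
Water District: $92,753.9 × 0.0037 = $343.18943
Maribel School District: $92,753.9 × 0.0137 = $1,270.72843
Total = $971.133333 + $343.18943 + $1,270.72843 = $2,585.051193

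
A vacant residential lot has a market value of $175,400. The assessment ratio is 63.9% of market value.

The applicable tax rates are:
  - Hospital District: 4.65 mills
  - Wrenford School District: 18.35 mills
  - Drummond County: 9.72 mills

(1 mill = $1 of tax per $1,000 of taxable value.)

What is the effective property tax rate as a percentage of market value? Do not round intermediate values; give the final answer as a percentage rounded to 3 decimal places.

2.091%

Assessed value = $175,400 × 0.639 = $112,080.6
Hospital District: $112,080.6 × 0.00465 = $521.17479
Wrenford School District: $112,080.6 × 0.01835 = $2,056.67901
Drummond County: $112,080.6 × 0.00972 = $1,089.423432
Total tax = $3,667.277232
Effective rate = $3,667.277232 ÷ $175,400 = 2.091% of market value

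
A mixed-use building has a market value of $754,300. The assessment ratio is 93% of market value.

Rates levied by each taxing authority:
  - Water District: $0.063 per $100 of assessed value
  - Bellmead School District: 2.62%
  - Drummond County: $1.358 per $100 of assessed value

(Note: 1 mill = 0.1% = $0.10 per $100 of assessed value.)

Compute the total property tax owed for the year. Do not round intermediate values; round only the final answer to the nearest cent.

Assessed value = $754,300 × 0.93 = $701,499
Water District: $701,499 × 0.00063 = $441.94437
Bellmead School District: $701,499 × 0.0262 = $18,379.2738
Drummond County: $701,499 × 0.01358 = $9,526.35642
Total = $28,347.57459

$28,347.57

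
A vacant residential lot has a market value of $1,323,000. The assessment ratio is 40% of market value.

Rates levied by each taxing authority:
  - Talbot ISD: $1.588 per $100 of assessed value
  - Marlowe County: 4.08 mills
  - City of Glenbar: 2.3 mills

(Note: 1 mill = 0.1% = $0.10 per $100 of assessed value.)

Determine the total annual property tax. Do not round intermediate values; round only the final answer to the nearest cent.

Assessed value = $1,323,000 × 0.4 = $529,200
Talbot ISD: $529,200 × 0.01588 = $8,403.696
Marlowe County: $529,200 × 0.00408 = $2,159.136
City of Glenbar: $529,200 × 0.0023 = $1,217.16
Total = $11,779.992

$11,779.99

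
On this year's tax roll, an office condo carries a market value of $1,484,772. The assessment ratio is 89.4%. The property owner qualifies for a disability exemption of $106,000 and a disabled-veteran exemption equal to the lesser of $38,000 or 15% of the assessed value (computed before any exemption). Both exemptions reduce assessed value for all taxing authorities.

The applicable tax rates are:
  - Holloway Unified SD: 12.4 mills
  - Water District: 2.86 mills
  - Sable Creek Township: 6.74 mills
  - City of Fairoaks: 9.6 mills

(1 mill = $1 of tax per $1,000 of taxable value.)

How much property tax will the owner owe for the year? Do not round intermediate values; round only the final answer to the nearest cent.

Assessed value = $1,484,772 × 0.894 = $1,327,386.168
Disabled-veteran exemption = min($38,000, 15% × $1,327,386.168) = min($38,000, $199,107.9252) = $38,000 (dollar cap binds)
Taxable value = $1,327,386.168 − $106,000 − $38,000 = $1,183,386.168
Holloway Unified SD: $1,183,386.168 × 0.0124 = $14,673.9884832
Water District: $1,183,386.168 × 0.00286 = $3,384.48444048
Sable Creek Township: $1,183,386.168 × 0.00674 = $7,976.02277232
City of Fairoaks: $1,183,386.168 × 0.0096 = $11,360.5072128
Total = $37,395.0029088

$37,395.00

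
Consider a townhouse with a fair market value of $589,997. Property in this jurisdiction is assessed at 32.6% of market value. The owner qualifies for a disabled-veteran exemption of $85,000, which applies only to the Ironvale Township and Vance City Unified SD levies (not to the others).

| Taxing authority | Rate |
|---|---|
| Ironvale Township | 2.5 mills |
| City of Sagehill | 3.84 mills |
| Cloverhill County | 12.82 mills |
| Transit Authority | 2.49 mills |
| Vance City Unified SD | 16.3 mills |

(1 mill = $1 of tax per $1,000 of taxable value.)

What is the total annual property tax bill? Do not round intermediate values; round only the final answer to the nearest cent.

Assessed value = $589,997 × 0.326 = $192,339.022
Ironvale Township: ($192,339.022 − $85,000) × 0.0025 = $107,339.022 × 0.0025 = $268.347555
City of Sagehill: $192,339.022 × 0.00384 = $738.58184448
Cloverhill County: $192,339.022 × 0.01282 = $2,465.78626204
Transit Authority: $192,339.022 × 0.00249 = $478.92416478
Vance City Unified SD: ($192,339.022 − $85,000) × 0.0163 = $107,339.022 × 0.0163 = $1,749.6260586
Total = $5,701.2658849

$5,701.27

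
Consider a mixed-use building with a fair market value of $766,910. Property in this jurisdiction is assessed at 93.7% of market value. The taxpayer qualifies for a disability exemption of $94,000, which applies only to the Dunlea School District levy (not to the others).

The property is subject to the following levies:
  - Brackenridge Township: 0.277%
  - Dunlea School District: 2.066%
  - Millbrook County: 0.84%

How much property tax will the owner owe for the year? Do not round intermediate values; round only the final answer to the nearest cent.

$20,930.83

Assessed value = $766,910 × 0.937 = $718,594.67
Brackenridge Township: $718,594.67 × 0.00277 = $1,990.5072359
Dunlea School District: ($718,594.67 − $94,000) × 0.02066 = $624,594.67 × 0.02066 = $12,904.1258822
Millbrook County: $718,594.67 × 0.0084 = $6,036.195228
Total = $20,930.8283461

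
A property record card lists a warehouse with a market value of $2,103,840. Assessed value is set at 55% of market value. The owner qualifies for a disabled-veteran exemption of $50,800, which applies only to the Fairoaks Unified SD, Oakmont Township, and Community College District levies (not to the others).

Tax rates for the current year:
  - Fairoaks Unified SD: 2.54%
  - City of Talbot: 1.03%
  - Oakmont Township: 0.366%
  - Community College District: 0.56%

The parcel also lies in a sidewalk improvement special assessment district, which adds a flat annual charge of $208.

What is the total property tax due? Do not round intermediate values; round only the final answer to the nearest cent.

$50,471.03

Assessed value = $2,103,840 × 0.55 = $1,157,112
Fairoaks Unified SD: ($1,157,112 − $50,800) × 0.0254 = $1,106,312 × 0.0254 = $28,100.3248
City of Talbot: $1,157,112 × 0.0103 = $11,918.2536
Oakmont Township: ($1,157,112 − $50,800) × 0.00366 = $1,106,312 × 0.00366 = $4,049.10192
Community College District: ($1,157,112 − $50,800) × 0.0056 = $1,106,312 × 0.0056 = $6,195.3472
Levies subtotal = $50,263.02752
Total = $50,263.02752 + $208 = $50,471.02752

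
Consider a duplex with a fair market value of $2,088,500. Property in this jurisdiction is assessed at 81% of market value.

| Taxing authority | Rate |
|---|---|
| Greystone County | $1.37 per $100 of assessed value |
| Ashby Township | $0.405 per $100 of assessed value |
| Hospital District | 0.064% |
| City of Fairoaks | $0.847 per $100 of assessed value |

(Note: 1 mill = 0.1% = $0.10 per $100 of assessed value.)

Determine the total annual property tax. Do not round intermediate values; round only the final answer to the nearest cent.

$45,438.66

Assessed value = $2,088,500 × 0.81 = $1,691,685
Greystone County: $1,691,685 × 0.0137 = $23,176.0845
Ashby Township: $1,691,685 × 0.00405 = $6,851.32425
Hospital District: $1,691,685 × 0.00064 = $1,082.6784
City of Fairoaks: $1,691,685 × 0.00847 = $14,328.57195
Total = $45,438.6591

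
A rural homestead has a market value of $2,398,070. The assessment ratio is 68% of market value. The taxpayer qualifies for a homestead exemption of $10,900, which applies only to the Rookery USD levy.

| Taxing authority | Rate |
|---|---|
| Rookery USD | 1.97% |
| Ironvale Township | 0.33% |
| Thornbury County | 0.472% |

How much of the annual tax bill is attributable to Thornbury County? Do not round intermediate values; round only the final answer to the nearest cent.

$7,696.85

Assessed value = $2,398,070 × 0.68 = $1,630,687.6
Thornbury County taxable value = $1,630,687.6 (exemption does not apply)
Thornbury County levy = $1,630,687.6 × 0.00472 = $7,696.845472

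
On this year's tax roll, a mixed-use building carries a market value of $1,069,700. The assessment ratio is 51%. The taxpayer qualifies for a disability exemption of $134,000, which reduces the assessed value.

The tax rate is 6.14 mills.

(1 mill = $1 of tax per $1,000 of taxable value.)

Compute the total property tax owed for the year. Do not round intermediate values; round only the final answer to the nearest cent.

$2,526.90

Assessed value = $1,069,700 × 0.51 = $545,547
Taxable value = $545,547 − $134,000 = $411,547
Tax = $411,547 × 0.00614 = $2,526.89858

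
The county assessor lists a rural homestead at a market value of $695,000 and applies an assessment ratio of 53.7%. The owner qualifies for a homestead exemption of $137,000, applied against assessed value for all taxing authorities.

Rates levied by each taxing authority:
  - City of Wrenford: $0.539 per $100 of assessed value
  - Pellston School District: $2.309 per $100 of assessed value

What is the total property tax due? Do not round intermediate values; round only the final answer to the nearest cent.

Assessed value = $695,000 × 0.537 = $373,215
Taxable value = $373,215 − $137,000 = $236,215
City of Wrenford: $236,215 × 0.00539 = $1,273.19885
Pellston School District: $236,215 × 0.02309 = $5,454.20435
Total = $1,273.19885 + $5,454.20435 = $6,727.4032

$6,727.40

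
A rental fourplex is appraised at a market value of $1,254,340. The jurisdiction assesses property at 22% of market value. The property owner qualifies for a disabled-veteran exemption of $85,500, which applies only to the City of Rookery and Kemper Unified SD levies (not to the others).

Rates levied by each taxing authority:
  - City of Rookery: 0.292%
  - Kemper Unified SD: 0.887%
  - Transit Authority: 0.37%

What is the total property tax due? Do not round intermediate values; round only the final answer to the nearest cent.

Assessed value = $1,254,340 × 0.22 = $275,954.8
City of Rookery: ($275,954.8 − $85,500) × 0.00292 = $190,454.8 × 0.00292 = $556.128016
Kemper Unified SD: ($275,954.8 − $85,500) × 0.00887 = $190,454.8 × 0.00887 = $1,689.334076
Transit Authority: $275,954.8 × 0.0037 = $1,021.03276
Total = $3,266.494852

$3,266.49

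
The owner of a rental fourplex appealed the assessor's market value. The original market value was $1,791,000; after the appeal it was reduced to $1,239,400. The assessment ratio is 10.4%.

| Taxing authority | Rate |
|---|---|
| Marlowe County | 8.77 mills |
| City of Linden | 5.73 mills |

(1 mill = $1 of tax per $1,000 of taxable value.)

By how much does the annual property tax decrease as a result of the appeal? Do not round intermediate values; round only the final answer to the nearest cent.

Old assessed value = $1,791,000 × 0.104 = $186,264
New assessed value = $1,239,400 × 0.104 = $128,897.6
Combined rate = 0.00877 + 0.00573 = 0.0145
Old tax = $186,264 × 0.0145 = $2,700.828
New tax = $128,897.6 × 0.0145 = $1,869.0152
Reduction = $2,700.828 − $1,869.0152 = $831.8128

$831.81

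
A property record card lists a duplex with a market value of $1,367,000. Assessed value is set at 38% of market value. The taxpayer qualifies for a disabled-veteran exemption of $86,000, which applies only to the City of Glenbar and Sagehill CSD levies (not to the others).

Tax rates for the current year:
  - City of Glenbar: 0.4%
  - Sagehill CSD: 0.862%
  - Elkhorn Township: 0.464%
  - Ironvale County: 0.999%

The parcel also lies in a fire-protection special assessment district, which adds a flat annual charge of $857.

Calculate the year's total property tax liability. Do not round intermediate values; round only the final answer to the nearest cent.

Assessed value = $1,367,000 × 0.38 = $519,460
City of Glenbar: ($519,460 − $86,000) × 0.004 = $433,460 × 0.004 = $1,733.84
Sagehill CSD: ($519,460 − $86,000) × 0.00862 = $433,460 × 0.00862 = $3,736.4252
Elkhorn Township: $519,460 × 0.00464 = $2,410.2944
Ironvale County: $519,460 × 0.00999 = $5,189.4054
Levies subtotal = $13,069.965
Total = $13,069.965 + $857 = $13,926.965

$13,926.97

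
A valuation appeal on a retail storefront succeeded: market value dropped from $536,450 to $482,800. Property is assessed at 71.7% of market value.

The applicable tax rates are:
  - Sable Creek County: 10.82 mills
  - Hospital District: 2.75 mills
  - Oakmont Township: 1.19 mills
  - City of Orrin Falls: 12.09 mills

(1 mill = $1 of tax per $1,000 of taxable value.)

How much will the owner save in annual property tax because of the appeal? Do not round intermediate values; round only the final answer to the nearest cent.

Old assessed value = $536,450 × 0.717 = $384,634.65
New assessed value = $482,800 × 0.717 = $346,167.6
Combined rate = 0.01082 + 0.00275 + 0.00119 + 0.01209 = 0.02685
Old tax = $384,634.65 × 0.02685 = $10,327.4403525
New tax = $346,167.6 × 0.02685 = $9,294.60006
Reduction = $10,327.4403525 − $9,294.60006 = $1,032.8402925

$1,032.84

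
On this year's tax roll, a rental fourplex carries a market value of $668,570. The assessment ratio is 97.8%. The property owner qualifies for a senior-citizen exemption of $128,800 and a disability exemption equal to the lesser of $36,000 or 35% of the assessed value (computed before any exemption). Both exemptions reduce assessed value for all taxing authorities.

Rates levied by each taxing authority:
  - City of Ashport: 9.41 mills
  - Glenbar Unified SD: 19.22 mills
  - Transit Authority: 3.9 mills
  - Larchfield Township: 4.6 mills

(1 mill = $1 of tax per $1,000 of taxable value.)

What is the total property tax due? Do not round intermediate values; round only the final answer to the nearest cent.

$18,158.85

Assessed value = $668,570 × 0.978 = $653,861.46
Disability exemption = min($36,000, 35% × $653,861.46) = min($36,000, $228,851.511) = $36,000 (dollar cap binds)
Taxable value = $653,861.46 − $128,800 − $36,000 = $489,061.46
City of Ashport: $489,061.46 × 0.00941 = $4,602.0683386
Glenbar Unified SD: $489,061.46 × 0.01922 = $9,399.7612612
Transit Authority: $489,061.46 × 0.0039 = $1,907.339694
Larchfield Township: $489,061.46 × 0.0046 = $2,249.682716
Total = $18,158.8520098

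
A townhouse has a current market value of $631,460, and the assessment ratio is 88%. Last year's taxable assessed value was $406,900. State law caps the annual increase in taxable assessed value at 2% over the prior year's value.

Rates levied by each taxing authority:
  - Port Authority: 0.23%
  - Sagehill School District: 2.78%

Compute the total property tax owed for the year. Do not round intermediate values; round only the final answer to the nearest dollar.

$12,493

Uncapped assessed value = $631,460 × 0.88 = $555,684.8
Cap limit = $406,900 × 1.02 = $415,038
Taxable assessed value = min($555,684.8, $415,038) = $415,038 (cap binds)
Port Authority: $415,038 × 0.0023 = $954.5874
Sagehill School District: $415,038 × 0.0278 = $11,538.0564
Total = $12,492.6438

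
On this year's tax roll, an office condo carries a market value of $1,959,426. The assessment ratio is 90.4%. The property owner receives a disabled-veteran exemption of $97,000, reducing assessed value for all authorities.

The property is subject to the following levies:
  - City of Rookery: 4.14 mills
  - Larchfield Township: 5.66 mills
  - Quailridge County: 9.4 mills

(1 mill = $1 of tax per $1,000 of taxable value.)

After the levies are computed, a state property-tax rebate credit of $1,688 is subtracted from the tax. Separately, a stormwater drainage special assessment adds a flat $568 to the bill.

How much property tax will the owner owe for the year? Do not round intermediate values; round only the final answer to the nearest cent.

$31,026.97

Assessed value = $1,959,426 × 0.904 = $1,771,321.104
Taxable value = $1,771,321.104 − $97,000 = $1,674,321.104
City of Rookery: $1,674,321.104 × 0.00414 = $6,931.68937056
Larchfield Township: $1,674,321.104 × 0.00566 = $9,476.65744864
Quailridge County: $1,674,321.104 × 0.0094 = $15,738.6183776
Levies subtotal = $32,146.9651968
After credit = $32,146.9651968 − $1,688 = $30,458.9651968
Total = $30,458.9651968 + $568 = $31,026.9651968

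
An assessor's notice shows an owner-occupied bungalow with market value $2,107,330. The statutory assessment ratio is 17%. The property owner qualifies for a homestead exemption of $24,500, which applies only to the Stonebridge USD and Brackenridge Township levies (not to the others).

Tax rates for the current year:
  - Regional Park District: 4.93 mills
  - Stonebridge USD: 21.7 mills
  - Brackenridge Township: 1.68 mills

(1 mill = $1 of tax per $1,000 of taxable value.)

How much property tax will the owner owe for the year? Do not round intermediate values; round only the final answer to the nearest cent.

Assessed value = $2,107,330 × 0.17 = $358,246.1
Regional Park District: $358,246.1 × 0.00493 = $1,766.153273
Stonebridge USD: ($358,246.1 − $24,500) × 0.0217 = $333,746.1 × 0.0217 = $7,242.29037
Brackenridge Township: ($358,246.1 − $24,500) × 0.00168 = $333,746.1 × 0.00168 = $560.693448
Total = $9,569.137091

$9,569.14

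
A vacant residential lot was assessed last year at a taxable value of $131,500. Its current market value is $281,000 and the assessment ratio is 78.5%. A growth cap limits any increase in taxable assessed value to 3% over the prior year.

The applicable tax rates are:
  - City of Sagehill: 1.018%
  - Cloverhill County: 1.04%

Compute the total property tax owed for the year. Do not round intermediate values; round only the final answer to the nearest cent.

$2,787.46

Uncapped assessed value = $281,000 × 0.785 = $220,585
Cap limit = $131,500 × 1.03 = $135,445
Taxable assessed value = min($220,585, $135,445) = $135,445 (cap binds)
City of Sagehill: $135,445 × 0.01018 = $1,378.8301
Cloverhill County: $135,445 × 0.0104 = $1,408.628
Total = $2,787.4581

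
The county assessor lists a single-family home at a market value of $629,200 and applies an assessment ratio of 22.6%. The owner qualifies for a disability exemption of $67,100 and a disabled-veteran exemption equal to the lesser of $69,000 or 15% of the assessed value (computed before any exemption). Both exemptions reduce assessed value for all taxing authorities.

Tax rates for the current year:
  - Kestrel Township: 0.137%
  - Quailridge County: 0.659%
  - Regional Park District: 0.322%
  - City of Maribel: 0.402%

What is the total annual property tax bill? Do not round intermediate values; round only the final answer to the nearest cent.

$817.29

Assessed value = $629,200 × 0.226 = $142,199.2
Disabled-veteran exemption = min($69,000, 15% × $142,199.2) = min($69,000, $21,329.88) = $21,329.88 (percentage binds)
Taxable value = $142,199.2 − $67,100 − $21,329.88 = $53,769.32
Kestrel Township: $53,769.32 × 0.00137 = $73.6639684
Quailridge County: $53,769.32 × 0.00659 = $354.3398188
Regional Park District: $53,769.32 × 0.00322 = $173.1372104
City of Maribel: $53,769.32 × 0.00402 = $216.1526664
Total = $817.293664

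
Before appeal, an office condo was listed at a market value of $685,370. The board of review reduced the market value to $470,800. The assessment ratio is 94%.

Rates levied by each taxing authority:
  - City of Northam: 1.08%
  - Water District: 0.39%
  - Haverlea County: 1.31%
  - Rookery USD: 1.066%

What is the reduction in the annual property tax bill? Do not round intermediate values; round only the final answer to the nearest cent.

$7,757.22

Old assessed value = $685,370 × 0.94 = $644,247.8
New assessed value = $470,800 × 0.94 = $442,552
Combined rate = 0.0108 + 0.0039 + 0.0131 + 0.01066 = 0.03846
Old tax = $644,247.8 × 0.03846 = $24,777.770388
New tax = $442,552 × 0.03846 = $17,020.54992
Reduction = $24,777.770388 − $17,020.54992 = $7,757.220468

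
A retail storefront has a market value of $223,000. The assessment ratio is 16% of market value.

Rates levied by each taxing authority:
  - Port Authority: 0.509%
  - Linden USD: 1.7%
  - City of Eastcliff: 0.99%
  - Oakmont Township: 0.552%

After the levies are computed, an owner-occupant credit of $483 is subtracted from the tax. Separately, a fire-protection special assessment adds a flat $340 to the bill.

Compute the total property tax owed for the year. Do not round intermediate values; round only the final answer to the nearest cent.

$1,195.36

Assessed value = $223,000 × 0.16 = $35,680
Port Authority: $35,680 × 0.00509 = $181.6112
Linden USD: $35,680 × 0.017 = $606.56
City of Eastcliff: $35,680 × 0.0099 = $353.232
Oakmont Township: $35,680 × 0.00552 = $196.9536
Levies subtotal = $1,338.3568
After credit = $1,338.3568 − $483 = $855.3568
Total = $855.3568 + $340 = $1,195.3568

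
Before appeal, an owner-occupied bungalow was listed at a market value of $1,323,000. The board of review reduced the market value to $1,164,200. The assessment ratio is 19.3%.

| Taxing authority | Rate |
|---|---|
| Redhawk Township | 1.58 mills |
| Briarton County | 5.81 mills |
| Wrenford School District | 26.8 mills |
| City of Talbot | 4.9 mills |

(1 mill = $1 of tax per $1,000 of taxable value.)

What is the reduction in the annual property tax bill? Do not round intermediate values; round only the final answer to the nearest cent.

$1,198.05

Old assessed value = $1,323,000 × 0.193 = $255,339
New assessed value = $1,164,200 × 0.193 = $224,690.6
Combined rate = 0.00158 + 0.00581 + 0.0268 + 0.0049 = 0.03909
Old tax = $255,339 × 0.03909 = $9,981.20151
New tax = $224,690.6 × 0.03909 = $8,783.155554
Reduction = $9,981.20151 − $8,783.155554 = $1,198.045956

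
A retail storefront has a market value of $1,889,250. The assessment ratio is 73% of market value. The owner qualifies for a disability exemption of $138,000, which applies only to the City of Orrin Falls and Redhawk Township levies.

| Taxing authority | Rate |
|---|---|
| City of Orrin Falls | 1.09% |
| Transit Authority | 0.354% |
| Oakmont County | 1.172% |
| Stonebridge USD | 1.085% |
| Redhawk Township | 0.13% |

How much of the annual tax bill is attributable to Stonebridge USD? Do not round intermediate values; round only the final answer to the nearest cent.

Assessed value = $1,889,250 × 0.73 = $1,379,152.5
Stonebridge USD taxable value = $1,379,152.5 (exemption does not apply)
Stonebridge USD levy = $1,379,152.5 × 0.01085 = $14,963.804625

$14,963.80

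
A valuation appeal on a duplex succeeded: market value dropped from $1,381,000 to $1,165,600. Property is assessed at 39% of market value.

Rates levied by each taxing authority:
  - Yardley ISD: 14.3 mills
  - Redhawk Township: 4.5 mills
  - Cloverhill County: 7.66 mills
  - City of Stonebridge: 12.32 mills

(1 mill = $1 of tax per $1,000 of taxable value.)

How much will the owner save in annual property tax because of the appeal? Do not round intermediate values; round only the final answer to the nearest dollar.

Old assessed value = $1,381,000 × 0.39 = $538,590
New assessed value = $1,165,600 × 0.39 = $454,584
Combined rate = 0.0143 + 0.0045 + 0.00766 + 0.01232 = 0.03878
Old tax = $538,590 × 0.03878 = $20,886.5202
New tax = $454,584 × 0.03878 = $17,628.76752
Reduction = $20,886.5202 − $17,628.76752 = $3,257.75268

$3,258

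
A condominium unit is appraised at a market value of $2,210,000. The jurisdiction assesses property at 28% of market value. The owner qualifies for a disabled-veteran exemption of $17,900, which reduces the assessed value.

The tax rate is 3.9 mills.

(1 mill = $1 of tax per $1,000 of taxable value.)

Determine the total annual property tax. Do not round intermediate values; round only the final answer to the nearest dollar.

$2,344

Assessed value = $2,210,000 × 0.28 = $618,800
Taxable value = $618,800 − $17,900 = $600,900
Tax = $600,900 × 0.0039 = $2,343.51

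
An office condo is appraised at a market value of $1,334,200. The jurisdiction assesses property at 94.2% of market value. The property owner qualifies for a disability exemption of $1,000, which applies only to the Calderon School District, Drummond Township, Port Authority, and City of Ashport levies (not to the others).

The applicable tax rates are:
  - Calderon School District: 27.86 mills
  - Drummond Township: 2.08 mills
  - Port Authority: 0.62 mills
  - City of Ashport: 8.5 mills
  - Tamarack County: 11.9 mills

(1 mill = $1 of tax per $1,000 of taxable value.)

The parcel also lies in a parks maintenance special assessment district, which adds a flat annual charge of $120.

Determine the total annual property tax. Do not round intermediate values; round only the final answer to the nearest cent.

Assessed value = $1,334,200 × 0.942 = $1,256,816.4
Calderon School District: ($1,256,816.4 − $1,000) × 0.02786 = $1,255,816.4 × 0.02786 = $34,987.044904
Drummond Township: ($1,256,816.4 − $1,000) × 0.00208 = $1,255,816.4 × 0.00208 = $2,612.098112
Port Authority: ($1,256,816.4 − $1,000) × 0.00062 = $1,255,816.4 × 0.00062 = $778.606168
City of Ashport: ($1,256,816.4 − $1,000) × 0.0085 = $1,255,816.4 × 0.0085 = $10,674.4394
Tamarack County: $1,256,816.4 × 0.0119 = $14,956.11516
Levies subtotal = $64,008.303744
Total = $64,008.303744 + $120 = $64,128.303744

$64,128.30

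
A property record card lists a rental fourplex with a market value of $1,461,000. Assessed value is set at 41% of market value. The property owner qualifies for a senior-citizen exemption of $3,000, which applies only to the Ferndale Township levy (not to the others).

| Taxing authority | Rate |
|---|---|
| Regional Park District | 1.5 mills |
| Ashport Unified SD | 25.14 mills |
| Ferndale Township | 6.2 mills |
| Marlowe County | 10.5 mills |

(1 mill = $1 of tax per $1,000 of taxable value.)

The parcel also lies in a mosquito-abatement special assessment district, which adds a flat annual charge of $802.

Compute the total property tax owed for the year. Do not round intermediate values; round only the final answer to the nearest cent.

$26,744.49

Assessed value = $1,461,000 × 0.41 = $599,010
Regional Park District: $599,010 × 0.0015 = $898.515
Ashport Unified SD: $599,010 × 0.02514 = $15,059.1114
Ferndale Township: ($599,010 − $3,000) × 0.0062 = $596,010 × 0.0062 = $3,695.262
Marlowe County: $599,010 × 0.0105 = $6,289.605
Levies subtotal = $25,942.4934
Total = $25,942.4934 + $802 = $26,744.4934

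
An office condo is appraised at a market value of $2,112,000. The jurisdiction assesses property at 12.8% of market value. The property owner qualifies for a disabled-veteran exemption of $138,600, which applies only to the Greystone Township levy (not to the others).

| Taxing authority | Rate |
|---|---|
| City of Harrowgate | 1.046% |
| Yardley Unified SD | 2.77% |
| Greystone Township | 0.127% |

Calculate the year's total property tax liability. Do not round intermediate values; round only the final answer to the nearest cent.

Assessed value = $2,112,000 × 0.128 = $270,336
City of Harrowgate: $270,336 × 0.01046 = $2,827.71456
Yardley Unified SD: $270,336 × 0.0277 = $7,488.3072
Greystone Township: ($270,336 − $138,600) × 0.00127 = $131,736 × 0.00127 = $167.30472
Total = $10,483.32648

$10,483.33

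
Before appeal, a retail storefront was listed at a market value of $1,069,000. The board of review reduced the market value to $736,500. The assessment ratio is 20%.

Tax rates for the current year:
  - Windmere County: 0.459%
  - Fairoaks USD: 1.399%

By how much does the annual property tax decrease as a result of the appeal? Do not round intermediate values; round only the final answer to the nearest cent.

$1,235.57

Old assessed value = $1,069,000 × 0.2 = $213,800
New assessed value = $736,500 × 0.2 = $147,300
Combined rate = 0.00459 + 0.01399 = 0.01858
Old tax = $213,800 × 0.01858 = $3,972.404
New tax = $147,300 × 0.01858 = $2,736.834
Reduction = $3,972.404 − $2,736.834 = $1,235.57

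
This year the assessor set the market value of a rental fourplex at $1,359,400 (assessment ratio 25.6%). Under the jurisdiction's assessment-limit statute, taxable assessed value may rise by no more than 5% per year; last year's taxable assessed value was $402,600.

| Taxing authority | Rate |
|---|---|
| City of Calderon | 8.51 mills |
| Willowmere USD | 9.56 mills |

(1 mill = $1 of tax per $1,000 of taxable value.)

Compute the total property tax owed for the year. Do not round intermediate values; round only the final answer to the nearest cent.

Uncapped assessed value = $1,359,400 × 0.256 = $348,006.4
Cap limit = $402,600 × 1.05 = $422,730
Taxable assessed value = min($348,006.4, $422,730) = $348,006.4 (cap does not bind)
City of Calderon: $348,006.4 × 0.00851 = $2,961.534464
Willowmere USD: $348,006.4 × 0.00956 = $3,326.941184
Total = $6,288.475648

$6,288.48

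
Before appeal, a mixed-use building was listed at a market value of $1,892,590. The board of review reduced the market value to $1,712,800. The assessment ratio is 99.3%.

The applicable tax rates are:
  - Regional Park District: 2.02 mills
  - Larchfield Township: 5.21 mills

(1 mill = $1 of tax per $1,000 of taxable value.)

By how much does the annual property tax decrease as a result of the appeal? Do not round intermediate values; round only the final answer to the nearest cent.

$1,290.78

Old assessed value = $1,892,590 × 0.993 = $1,879,341.87
New assessed value = $1,712,800 × 0.993 = $1,700,810.4
Combined rate = 0.00202 + 0.00521 = 0.00723
Old tax = $1,879,341.87 × 0.00723 = $13,587.6417201
New tax = $1,700,810.4 × 0.00723 = $12,296.859192
Reduction = $13,587.6417201 − $12,296.859192 = $1,290.7825281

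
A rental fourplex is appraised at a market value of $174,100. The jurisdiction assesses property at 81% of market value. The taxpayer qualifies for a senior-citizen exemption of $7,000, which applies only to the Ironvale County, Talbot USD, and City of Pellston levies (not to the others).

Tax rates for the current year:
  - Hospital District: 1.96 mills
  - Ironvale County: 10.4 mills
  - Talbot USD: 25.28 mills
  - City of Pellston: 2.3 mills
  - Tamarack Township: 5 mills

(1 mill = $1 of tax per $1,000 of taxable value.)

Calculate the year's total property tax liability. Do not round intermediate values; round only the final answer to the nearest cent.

Assessed value = $174,100 × 0.81 = $141,021
Hospital District: $141,021 × 0.00196 = $276.40116
Ironvale County: ($141,021 − $7,000) × 0.0104 = $134,021 × 0.0104 = $1,393.8184
Talbot USD: ($141,021 − $7,000) × 0.02528 = $134,021 × 0.02528 = $3,388.05088
City of Pellston: ($141,021 − $7,000) × 0.0023 = $134,021 × 0.0023 = $308.2483
Tamarack Township: $141,021 × 0.005 = $705.105
Total = $6,071.62374

$6,071.62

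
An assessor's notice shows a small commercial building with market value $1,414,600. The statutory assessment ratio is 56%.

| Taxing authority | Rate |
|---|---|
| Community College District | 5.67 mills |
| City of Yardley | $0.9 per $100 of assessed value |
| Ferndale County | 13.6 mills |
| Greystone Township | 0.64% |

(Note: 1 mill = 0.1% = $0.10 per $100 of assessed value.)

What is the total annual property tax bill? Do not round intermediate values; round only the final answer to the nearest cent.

Assessed value = $1,414,600 × 0.56 = $792,176
Community College District: $792,176 × 0.00567 = $4,491.63792
City of Yardley: $792,176 × 0.009 = $7,129.584
Ferndale County: $792,176 × 0.0136 = $10,773.5936
Greystone Township: $792,176 × 0.0064 = $5,069.9264
Total = $27,464.74192

$27,464.74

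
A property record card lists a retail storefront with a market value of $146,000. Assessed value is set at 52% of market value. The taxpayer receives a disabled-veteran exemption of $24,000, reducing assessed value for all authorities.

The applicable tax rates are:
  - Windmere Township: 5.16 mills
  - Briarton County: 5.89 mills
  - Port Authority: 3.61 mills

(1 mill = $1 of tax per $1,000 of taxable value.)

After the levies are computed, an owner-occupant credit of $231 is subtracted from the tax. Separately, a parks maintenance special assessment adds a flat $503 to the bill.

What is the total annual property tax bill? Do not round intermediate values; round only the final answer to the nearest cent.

Assessed value = $146,000 × 0.52 = $75,920
Taxable value = $75,920 − $24,000 = $51,920
Windmere Township: $51,920 × 0.00516 = $267.9072
Briarton County: $51,920 × 0.00589 = $305.8088
Port Authority: $51,920 × 0.00361 = $187.4312
Levies subtotal = $761.1472
After credit = $761.1472 − $231 = $530.1472
Total = $530.1472 + $503 = $1,033.1472

$1,033.15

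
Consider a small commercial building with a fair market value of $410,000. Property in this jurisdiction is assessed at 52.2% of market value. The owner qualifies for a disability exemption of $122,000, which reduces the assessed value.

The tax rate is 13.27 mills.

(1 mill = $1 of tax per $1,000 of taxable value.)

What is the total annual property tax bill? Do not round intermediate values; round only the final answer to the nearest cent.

Assessed value = $410,000 × 0.522 = $214,020
Taxable value = $214,020 − $122,000 = $92,020
Tax = $92,020 × 0.01327 = $1,221.1054

$1,221.11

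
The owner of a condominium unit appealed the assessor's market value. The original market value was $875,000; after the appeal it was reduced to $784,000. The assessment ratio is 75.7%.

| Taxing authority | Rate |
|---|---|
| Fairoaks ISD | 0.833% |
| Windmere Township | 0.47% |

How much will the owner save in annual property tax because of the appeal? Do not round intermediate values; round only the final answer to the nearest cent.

Old assessed value = $875,000 × 0.757 = $662,375
New assessed value = $784,000 × 0.757 = $593,488
Combined rate = 0.00833 + 0.0047 = 0.01303
Old tax = $662,375 × 0.01303 = $8,630.74625
New tax = $593,488 × 0.01303 = $7,733.14864
Reduction = $8,630.74625 − $7,733.14864 = $897.59761

$897.60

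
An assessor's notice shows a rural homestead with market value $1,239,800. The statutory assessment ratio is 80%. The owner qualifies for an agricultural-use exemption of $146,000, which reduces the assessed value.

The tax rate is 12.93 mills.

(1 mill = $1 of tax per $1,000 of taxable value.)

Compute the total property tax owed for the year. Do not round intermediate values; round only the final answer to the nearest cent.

Assessed value = $1,239,800 × 0.8 = $991,840
Taxable value = $991,840 − $146,000 = $845,840
Tax = $845,840 × 0.01293 = $10,936.7112

$10,936.71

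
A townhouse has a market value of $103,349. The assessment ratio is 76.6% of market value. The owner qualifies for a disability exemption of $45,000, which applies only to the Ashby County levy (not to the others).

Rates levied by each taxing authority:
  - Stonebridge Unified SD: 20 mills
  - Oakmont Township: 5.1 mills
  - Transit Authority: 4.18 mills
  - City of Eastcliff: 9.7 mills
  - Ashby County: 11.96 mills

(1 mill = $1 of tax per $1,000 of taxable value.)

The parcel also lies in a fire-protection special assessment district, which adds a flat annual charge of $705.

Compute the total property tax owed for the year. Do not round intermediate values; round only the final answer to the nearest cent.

Assessed value = $103,349 × 0.766 = $79,165.334
Stonebridge Unified SD: $79,165.334 × 0.02 = $1,583.30668
Oakmont Township: $79,165.334 × 0.0051 = $403.7432034
Transit Authority: $79,165.334 × 0.00418 = $330.91109612
City of Eastcliff: $79,165.334 × 0.0097 = $767.9037398
Ashby County: ($79,165.334 − $45,000) × 0.01196 = $34,165.334 × 0.01196 = $408.61739464
Levies subtotal = $3,494.48211396
Total = $3,494.48211396 + $705 = $4,199.48211396

$4,199.48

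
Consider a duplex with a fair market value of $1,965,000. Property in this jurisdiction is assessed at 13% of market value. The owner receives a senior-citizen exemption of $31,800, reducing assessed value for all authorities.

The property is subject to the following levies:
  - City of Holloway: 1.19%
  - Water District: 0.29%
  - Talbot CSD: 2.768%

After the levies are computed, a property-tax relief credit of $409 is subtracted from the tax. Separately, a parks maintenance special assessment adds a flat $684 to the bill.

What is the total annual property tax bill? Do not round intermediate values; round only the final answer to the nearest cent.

$9,775.65

Assessed value = $1,965,000 × 0.13 = $255,450
Taxable value = $255,450 − $31,800 = $223,650
City of Holloway: $223,650 × 0.0119 = $2,661.435
Water District: $223,650 × 0.0029 = $648.585
Talbot CSD: $223,650 × 0.02768 = $6,190.632
Levies subtotal = $9,500.652
After credit = $9,500.652 − $409 = $9,091.652
Total = $9,091.652 + $684 = $9,775.652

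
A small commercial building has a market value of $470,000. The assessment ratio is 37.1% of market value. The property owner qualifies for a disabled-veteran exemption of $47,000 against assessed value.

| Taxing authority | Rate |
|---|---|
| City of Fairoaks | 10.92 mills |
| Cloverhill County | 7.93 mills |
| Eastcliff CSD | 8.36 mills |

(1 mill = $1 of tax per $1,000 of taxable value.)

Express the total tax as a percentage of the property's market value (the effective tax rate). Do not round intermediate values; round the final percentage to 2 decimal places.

0.74%

Assessed value = $470,000 × 0.371 = $174,370
Taxable value = $174,370 − $47,000 = $127,370
City of Fairoaks: $127,370 × 0.01092 = $1,390.8804
Cloverhill County: $127,370 × 0.00793 = $1,010.0441
Eastcliff CSD: $127,370 × 0.00836 = $1,064.8132
Total tax = $3,465.7377
Effective rate = $3,465.7377 ÷ $470,000 = 0.74% of market value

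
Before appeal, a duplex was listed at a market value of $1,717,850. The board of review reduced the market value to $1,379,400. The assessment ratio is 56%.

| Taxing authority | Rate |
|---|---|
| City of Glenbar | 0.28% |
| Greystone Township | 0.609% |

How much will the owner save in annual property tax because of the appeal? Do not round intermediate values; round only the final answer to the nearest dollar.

$1,685

Old assessed value = $1,717,850 × 0.56 = $961,996
New assessed value = $1,379,400 × 0.56 = $772,464
Combined rate = 0.0028 + 0.00609 = 0.00889
Old tax = $961,996 × 0.00889 = $8,552.14444
New tax = $772,464 × 0.00889 = $6,867.20496
Reduction = $8,552.14444 − $6,867.20496 = $1,684.93948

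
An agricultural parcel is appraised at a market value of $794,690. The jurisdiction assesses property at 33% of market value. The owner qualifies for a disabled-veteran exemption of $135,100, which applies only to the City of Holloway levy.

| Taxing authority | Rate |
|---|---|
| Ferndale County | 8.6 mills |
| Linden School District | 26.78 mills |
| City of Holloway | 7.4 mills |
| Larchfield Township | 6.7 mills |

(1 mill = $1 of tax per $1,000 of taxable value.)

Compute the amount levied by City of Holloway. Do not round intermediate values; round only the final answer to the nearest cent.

$940.89

Assessed value = $794,690 × 0.33 = $262,247.7
City of Holloway taxable value = $262,247.7 − $135,100 = $127,147.7
City of Holloway levy = $127,147.7 × 0.0074 = $940.89298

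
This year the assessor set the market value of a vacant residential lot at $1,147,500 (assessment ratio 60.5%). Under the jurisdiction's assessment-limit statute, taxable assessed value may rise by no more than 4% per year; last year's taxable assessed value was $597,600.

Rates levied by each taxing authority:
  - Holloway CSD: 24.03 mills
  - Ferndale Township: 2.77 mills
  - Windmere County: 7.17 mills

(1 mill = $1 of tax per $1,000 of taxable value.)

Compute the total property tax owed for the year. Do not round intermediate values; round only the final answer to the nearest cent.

$21,112.49

Uncapped assessed value = $1,147,500 × 0.605 = $694,237.5
Cap limit = $597,600 × 1.04 = $621,504
Taxable assessed value = min($694,237.5, $621,504) = $621,504 (cap binds)
Holloway CSD: $621,504 × 0.02403 = $14,934.74112
Ferndale Township: $621,504 × 0.00277 = $1,721.56608
Windmere County: $621,504 × 0.00717 = $4,456.18368
Total = $21,112.49088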